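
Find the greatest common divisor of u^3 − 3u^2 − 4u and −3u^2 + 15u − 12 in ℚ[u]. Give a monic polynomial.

Repeated division with remainder:
  u^3 − 3u^2 − 4u = (−(1/3)u − 2/3)(−3u^2 + 15u − 12) + (2u − 8)
  −3u^2 + 15u − 12 = (−(3/2)u + 3/2)(2u − 8) + (0)
Last nonzero remainder: 2u − 8. Dividing through by 2 gives the monic gcd u − 4.

u − 4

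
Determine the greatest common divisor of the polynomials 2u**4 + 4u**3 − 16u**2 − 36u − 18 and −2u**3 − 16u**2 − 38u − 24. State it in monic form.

By polynomial division,
  2u**4 + 4u**3 − 16u**2 − 36u − 18 = (−u + 6)(−2u**3 − 16u**2 − 38u − 24) + (42u**2 + 168u + 126)
  −2u**3 − 16u**2 − 38u − 24 = (−(1/21)u − 4/21)(42u**2 + 168u + 126) + (0)
Last nonzero remainder: 42u**2 + 168u + 126. Dividing through by 42 gives the monic gcd u**2 + 4u + 3.

u**2 + 4u + 3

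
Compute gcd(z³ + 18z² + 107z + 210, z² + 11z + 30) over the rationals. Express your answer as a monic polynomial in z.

z² + 11z + 30

Apply the Euclidean algorithm:
  z³ + 18z² + 107z + 210 = (z + 7)(z² + 11z + 30) + (0)
The last nonzero remainder z² + 11z + 30 is already monic.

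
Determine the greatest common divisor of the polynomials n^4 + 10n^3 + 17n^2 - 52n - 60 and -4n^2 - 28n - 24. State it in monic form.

n^2 + 7n + 6

Repeated division with remainder:
  n^4 + 10n^3 + 17n^2 - 52n - 60 = (-(1/4)n^2 - (3/4)n + 5/2)(-4n^2 - 28n - 24) + (0)
Last nonzero remainder: -4n^2 - 28n - 24. Dividing through by -4 gives the monic gcd n^2 + 7n + 6.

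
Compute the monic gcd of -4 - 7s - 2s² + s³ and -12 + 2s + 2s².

1

Repeated division with remainder:
  s³ - 2s² - 7s - 4 = ((1/2)s - 3/2)(2s² + 2s - 12) + (2s - 22)
  2s² + 2s - 12 = (s + 12)(2s - 22) + (252)
  2s - 22 = ((1/126)s - 11/126)(252) + (0)
The last nonzero remainder is the constant 252, so the polynomials are coprime and gcd = 1.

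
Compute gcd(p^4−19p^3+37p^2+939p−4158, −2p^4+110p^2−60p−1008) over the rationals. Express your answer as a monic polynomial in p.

By polynomial division,
  p^4−19p^3+37p^2+939p−4158 = (−1/2)(−2p^4+110p^2−60p−1008) + (−19p^3+92p^2+909p−4662)
  −2p^4+110p^2−60p−1008 = ((2/19)p+184/361)(−19p^3+92p^2+909p−4662) + (−(11760/361)p^2−(11760/361)p+493920/361)
  −19p^3+92p^2+909p−4662 = ((6859/11760)p−13357/3920)(−(11760/361)p^2−(11760/361)p+493920/361) + (0)
Last nonzero remainder: −(11760/361)p^2−(11760/361)p+493920/361. Dividing through by −11760/361 gives the monic gcd p^2+p−42.

p^2+p−42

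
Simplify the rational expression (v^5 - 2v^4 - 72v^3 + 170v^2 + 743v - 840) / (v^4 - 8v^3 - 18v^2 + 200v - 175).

(v^2 + 11v + 24)/(v + 5)

Repeated division with remainder:
  v^5 - 2v^4 - 72v^3 + 170v^2 + 743v - 840 = (v + 6)(v^4 - 8v^3 - 18v^2 + 200v - 175) + (-6v^3 + 78v^2 - 282v + 210)
  v^4 - 8v^3 - 18v^2 + 200v - 175 = (-(1/6)v - 5/6)(-6v^3 + 78v^2 - 282v + 210) + (0)
Last nonzero remainder: -6v^3 + 78v^2 - 282v + 210. Dividing through by -6 gives the monic gcd v^3 - 13v^2 + 47v - 35.
Cancel v^3 - 13v^2 + 47v - 35 from numerator and denominator to get the reduced form.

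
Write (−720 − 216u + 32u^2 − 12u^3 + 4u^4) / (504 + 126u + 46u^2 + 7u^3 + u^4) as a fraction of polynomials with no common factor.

By polynomial division,
  4u^4 − 12u^3 + 32u^2 − 216u − 720 = (4)(u^4 + 7u^3 + 46u^2 + 126u + 504) + (−40u^3 − 152u^2 − 720u − 2736)
  u^4 + 7u^3 + 46u^2 + 126u + 504 = (−(1/40)u − 2/25)(−40u^3 − 152u^2 − 720u − 2736) + ((396/25)u^2 + 7128/25)
  −40u^3 − 152u^2 − 720u − 2736 = (−(250/99)u − 950/99)((396/25)u^2 + 7128/25) + (0)
Last nonzero remainder: (396/25)u^2 + 7128/25. Dividing through by 396/25 gives the monic gcd u^2 + 18.
Cancel u^2 + 18 from numerator and denominator to get the reduced form.

(−40 − 12u + 4u^2)/(28 + 7u + u^2)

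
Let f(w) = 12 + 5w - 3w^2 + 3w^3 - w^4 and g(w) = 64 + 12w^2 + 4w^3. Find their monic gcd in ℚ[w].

Apply the Euclidean algorithm:
  -w^4 + 3w^3 - 3w^2 + 5w + 12 = (-(1/4)w + 3/2)(4w^3 + 12w^2 + 64) + (-21w^2 + 21w - 84)
  4w^3 + 12w^2 + 64 = (-(4/21)w - 16/21)(-21w^2 + 21w - 84) + (0)
Last nonzero remainder: -21w^2 + 21w - 84. Dividing through by -21 gives the monic gcd w^2 - w + 4.

4 - w + w^2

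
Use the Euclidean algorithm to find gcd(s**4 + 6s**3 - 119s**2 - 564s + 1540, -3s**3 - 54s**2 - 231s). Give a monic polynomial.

s**2 + 18s + 77

Apply the Euclidean algorithm:
  s**4 + 6s**3 - 119s**2 - 564s + 1540 = (-(1/3)s + 4)(-3s**3 - 54s**2 - 231s) + (20s**2 + 360s + 1540)
  -3s**3 - 54s**2 - 231s = (-(3/20)s)(20s**2 + 360s + 1540) + (0)
Last nonzero remainder: 20s**2 + 360s + 1540. Dividing through by 20 gives the monic gcd s**2 + 18s + 77.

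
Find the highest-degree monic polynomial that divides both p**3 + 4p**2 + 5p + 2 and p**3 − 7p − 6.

p**2 + 3p + 2

Euclidean algorithm in ℚ[p]:
  p**3 + 4p**2 + 5p + 2 = (p**3 − 7p − 6) + (4p**2 + 12p + 8)
  p**3 − 7p − 6 = ((1/4)p − 3/4)(4p**2 + 12p + 8) + (0)
Last nonzero remainder: 4p**2 + 12p + 8. Dividing through by 4 gives the monic gcd p**2 + 3p + 2.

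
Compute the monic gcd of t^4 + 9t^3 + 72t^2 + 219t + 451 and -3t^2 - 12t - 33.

Repeated division with remainder:
  t^4 + 9t^3 + 72t^2 + 219t + 451 = (-(1/3)t^2 - (5/3)t - 41/3)(-3t^2 - 12t - 33) + (0)
Last nonzero remainder: -3t^2 - 12t - 33. Dividing through by -3 gives the monic gcd t^2 + 4t + 11.

t^2 + 4t + 11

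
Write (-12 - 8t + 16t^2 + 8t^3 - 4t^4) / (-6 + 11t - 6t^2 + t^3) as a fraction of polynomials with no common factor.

(-4 - 8t - 4t^2)/(-2 + t)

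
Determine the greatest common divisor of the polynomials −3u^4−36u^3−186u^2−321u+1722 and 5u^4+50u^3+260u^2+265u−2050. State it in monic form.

Repeated division with remainder:
  −3u^4−36u^3−186u^2−321u+1722 = (−3/5)(5u^4+50u^3+260u^2+265u−2050) + (−6u^3−30u^2−162u+492)
  5u^4+50u^3+260u^2+265u−2050 = (−(5/6)u−25/6)(−6u^3−30u^2−162u+492) + (0)
Last nonzero remainder: −6u^3−30u^2−162u+492. Dividing through by −6 gives the monic gcd u^3+5u^2+27u−82.

u^3+5u^2+27u−82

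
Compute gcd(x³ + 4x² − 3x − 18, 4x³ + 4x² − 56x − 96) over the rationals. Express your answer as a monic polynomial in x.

By polynomial division,
  x³ + 4x² − 3x − 18 = (1/4)(4x³ + 4x² − 56x − 96) + (3x² + 11x + 6)
  4x³ + 4x² − 56x − 96 = ((4/3)x − 32/9)(3x² + 11x + 6) + (−(224/9)x − 224/3)
  3x² + 11x + 6 = (−(27/224)x − 9/112)(−(224/9)x − 224/3) + (0)
Last nonzero remainder: −(224/9)x − 224/3. Dividing through by −224/9 gives the monic gcd x + 3.

x + 3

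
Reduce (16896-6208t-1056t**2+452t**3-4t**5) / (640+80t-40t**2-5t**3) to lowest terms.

(1056-388t+4t**3)/(40+5t)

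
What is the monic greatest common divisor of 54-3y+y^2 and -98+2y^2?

1

By polynomial division,
  y^2-3y+54 = (1/2)(2y^2-98) + (-3y+103)
  2y^2-98 = (-(2/3)y-206/9)(-3y+103) + (20336/9)
  -3y+103 = (-(27/20336)y+927/20336)(20336/9) + (0)
The last nonzero remainder is the constant 20336/9, so the polynomials are coprime and gcd = 1.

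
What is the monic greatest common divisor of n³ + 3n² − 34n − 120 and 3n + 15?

n + 5

Apply the Euclidean algorithm:
  n³ + 3n² − 34n − 120 = ((1/3)n² − (2/3)n − 8)(3n + 15) + (0)
Last nonzero remainder: 3n + 15. Dividing through by 3 gives the monic gcd n + 5.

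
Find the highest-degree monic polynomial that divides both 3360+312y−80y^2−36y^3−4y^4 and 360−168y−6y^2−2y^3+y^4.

30+6y+y^2

Repeated division with remainder:
  −4y^4−36y^3−80y^2+312y+3360 = (−4)(y^4−2y^3−6y^2−168y+360) + (−44y^3−104y^2−360y+4800)
  y^4−2y^3−6y^2−168y+360 = (−(1/44)y+12/121)(−44y^3−104y^2−360y+4800) + (−(468/121)y^2−(2808/121)y−14040/121)
  −44y^3−104y^2−360y+4800 = ((1331/117)y−4840/117)(−(468/121)y^2−(2808/121)y−14040/121) + (0)
Last nonzero remainder: −(468/121)y^2−(2808/121)y−14040/121. Dividing through by −468/121 gives the monic gcd y^2+6y+30.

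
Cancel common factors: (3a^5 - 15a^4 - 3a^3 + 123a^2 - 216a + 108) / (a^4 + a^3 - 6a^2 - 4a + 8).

(3a^3 - 6a^2 - 27a + 54)/(a^2 + 4a + 4)

Apply the Euclidean algorithm:
  3a^5 - 15a^4 - 3a^3 + 123a^2 - 216a + 108 = (3a - 18)(a^4 + a^3 - 6a^2 - 4a + 8) + (33a^3 + 27a^2 - 312a + 252)
  a^4 + a^3 - 6a^2 - 4a + 8 = ((1/33)a + 2/363)(33a^3 + 27a^2 - 312a + 252) + ((400/121)a^2 - (1200/121)a + 800/121)
  33a^3 + 27a^2 - 312a + 252 = ((3993/400)a + 7623/200)((400/121)a^2 - (1200/121)a + 800/121) + (0)
Last nonzero remainder: (400/121)a^2 - (1200/121)a + 800/121. Dividing through by 400/121 gives the monic gcd a^2 - 3a + 2.
Cancel a^2 - 3a + 2 from numerator and denominator to get the reduced form.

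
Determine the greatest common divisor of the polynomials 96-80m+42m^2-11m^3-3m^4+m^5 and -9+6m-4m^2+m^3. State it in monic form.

Euclidean algorithm in ℚ[m]:
  m^5-3m^4-11m^3+42m^2-80m+96 = (m^2+m-13)(m^3-4m^2+6m-9) + (-7m^2+7m-21)
  m^3-4m^2+6m-9 = (-(1/7)m+3/7)(-7m^2+7m-21) + (0)
Last nonzero remainder: -7m^2+7m-21. Dividing through by -7 gives the monic gcd m^2-m+3.

3-m+m^2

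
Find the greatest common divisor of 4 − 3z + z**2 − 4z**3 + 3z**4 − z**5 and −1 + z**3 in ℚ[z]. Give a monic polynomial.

−1 + z**3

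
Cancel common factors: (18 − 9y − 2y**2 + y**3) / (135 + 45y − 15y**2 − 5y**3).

By polynomial division,
  y**3 − 2y**2 − 9y + 18 = (−1/5)(−5y**3 − 15y**2 + 45y + 135) + (−5y**2 + 45)
  −5y**3 − 15y**2 + 45y + 135 = (y + 3)(−5y**2 + 45) + (0)
Last nonzero remainder: −5y**2 + 45. Dividing through by −5 gives the monic gcd y**2 − 9.
Cancel y**2 − 9 from numerator and denominator to get the reduced form.

(2 − y)/(15 + 5y)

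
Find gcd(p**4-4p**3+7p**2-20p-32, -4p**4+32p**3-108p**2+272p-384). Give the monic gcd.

Euclidean algorithm in ℚ[p]:
  p**4-4p**3+7p**2-20p-32 = (-1/4)(-4p**4+32p**3-108p**2+272p-384) + (4p**3-20p**2+48p-128)
  -4p**4+32p**3-108p**2+272p-384 = (-p+3)(4p**3-20p**2+48p-128) + (0)
Last nonzero remainder: 4p**3-20p**2+48p-128. Dividing through by 4 gives the monic gcd p**3-5p**2+12p-32.

p**3-5p**2+12p-32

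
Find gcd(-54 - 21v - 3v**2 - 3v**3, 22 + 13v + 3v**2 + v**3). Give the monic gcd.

Euclidean algorithm in ℚ[v]:
  -3v**3 - 3v**2 - 21v - 54 = (-3)(v**3 + 3v**2 + 13v + 22) + (6v**2 + 18v + 12)
  v**3 + 3v**2 + 13v + 22 = ((1/6)v)(6v**2 + 18v + 12) + (11v + 22)
  6v**2 + 18v + 12 = ((6/11)v + 6/11)(11v + 22) + (0)
Last nonzero remainder: 11v + 22. Dividing through by 11 gives the monic gcd v + 2.

2 + v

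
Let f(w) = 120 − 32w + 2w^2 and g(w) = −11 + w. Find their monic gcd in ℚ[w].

By polynomial division,
  2w^2 − 32w + 120 = (2w − 10)(w − 11) + (10)
  w − 11 = ((1/10)w − 11/10)(10) + (0)
The last nonzero remainder is the constant 10, so the polynomials are coprime and gcd = 1.

1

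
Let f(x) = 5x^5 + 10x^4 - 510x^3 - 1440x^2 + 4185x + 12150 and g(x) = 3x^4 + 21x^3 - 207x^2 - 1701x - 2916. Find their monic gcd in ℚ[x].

Repeated division with remainder:
  5x^5 + 10x^4 - 510x^3 - 1440x^2 + 4185x + 12150 = ((5/3)x - 25/3)(3x^4 + 21x^3 - 207x^2 - 1701x - 2916) + (10x^3 - 330x^2 - 5130x - 12150)
  3x^4 + 21x^3 - 207x^2 - 1701x - 2916 = ((3/10)x + 12)(10x^3 - 330x^2 - 5130x - 12150) + (5292x^2 + 63504x + 142884)
  10x^3 - 330x^2 - 5130x - 12150 = ((5/2646)x - 25/294)(5292x^2 + 63504x + 142884) + (0)
Last nonzero remainder: 5292x^2 + 63504x + 142884. Dividing through by 5292 gives the monic gcd x^2 + 12x + 27.

x^2 + 12x + 27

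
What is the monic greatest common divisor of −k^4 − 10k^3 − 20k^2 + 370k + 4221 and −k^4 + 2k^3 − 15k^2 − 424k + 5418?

Euclidean algorithm in ℚ[k]:
  −k^4 − 10k^3 − 20k^2 + 370k + 4221 = (−k^4 + 2k^3 − 15k^2 − 424k + 5418) + (−12k^3 − 5k^2 + 794k − 1197)
  −k^4 + 2k^3 − 15k^2 − 424k + 5418 = ((1/12)k − 29/144)(−12k^3 − 5k^2 + 794k − 1197) + (−(11833/144)k^2 − (11833/72)k + 82831/16)
  −12k^3 − 5k^2 + 794k − 1197 = ((1728/11833)k − 2736/11833)(−(11833/144)k^2 − (11833/72)k + 82831/16) + (0)
Last nonzero remainder: −(11833/144)k^2 − (11833/72)k + 82831/16. Dividing through by −11833/144 gives the monic gcd k^2 + 2k − 63.

k^2 + 2k − 63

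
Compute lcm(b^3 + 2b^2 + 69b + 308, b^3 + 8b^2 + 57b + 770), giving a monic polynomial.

By polynomial division,
  b^3 + 2b^2 + 69b + 308 = (b^3 + 8b^2 + 57b + 770) + (-6b^2 + 12b - 462)
  b^3 + 8b^2 + 57b + 770 = (-(1/6)b - 5/3)(-6b^2 + 12b - 462) + (0)
Last nonzero remainder: -6b^2 + 12b - 462. Dividing through by -6 gives the monic gcd b^2 - 2b + 77.
Then lcm(f, g) = f·g / gcd(f, g); expanding and making the result monic gives the answer.

b^4 + 12b^3 + 89b^2 + 998b + 3080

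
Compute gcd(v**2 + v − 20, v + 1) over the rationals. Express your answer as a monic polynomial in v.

Euclidean algorithm in ℚ[v]:
  v**2 + v − 20 = (v)(v + 1) + (−20)
  v + 1 = (−(1/20)v − 1/20)(−20) + (0)
The last nonzero remainder is the constant −20, so the polynomials are coprime and gcd = 1.

1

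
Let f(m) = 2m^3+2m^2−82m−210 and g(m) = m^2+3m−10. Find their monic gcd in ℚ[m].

Apply the Euclidean algorithm:
  2m^3+2m^2−82m−210 = (2m−4)(m^2+3m−10) + (−50m−250)
  m^2+3m−10 = (−(1/50)m+1/25)(−50m−250) + (0)
Last nonzero remainder: −50m−250. Dividing through by −50 gives the monic gcd m+5.

m+5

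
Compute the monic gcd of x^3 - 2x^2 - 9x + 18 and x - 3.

Repeated division with remainder:
  x^3 - 2x^2 - 9x + 18 = (x^2 + x - 6)(x - 3) + (0)
The last nonzero remainder x - 3 is already monic.

x - 3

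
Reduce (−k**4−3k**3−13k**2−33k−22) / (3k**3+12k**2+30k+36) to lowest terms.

(−k**3−k**2−11k−11)/(3k**2+6k+18)

Apply the Euclidean algorithm:
  −k**4−3k**3−13k**2−33k−22 = (−(1/3)k+1/3)(3k**3+12k**2+30k+36) + (−7k**2−31k−34)
  3k**3+12k**2+30k+36 = (−(3/7)k+9/49)(−7k**2−31k−34) + ((1035/49)k+2070/49)
  −7k**2−31k−34 = (−(343/1035)k−833/1035)((1035/49)k+2070/49) + (0)
Last nonzero remainder: (1035/49)k+2070/49. Dividing through by 1035/49 gives the monic gcd k+2.
Cancel k+2 from numerator and denominator to get the reduced form.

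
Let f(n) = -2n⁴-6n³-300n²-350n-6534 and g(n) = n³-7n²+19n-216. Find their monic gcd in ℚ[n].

n²+n+27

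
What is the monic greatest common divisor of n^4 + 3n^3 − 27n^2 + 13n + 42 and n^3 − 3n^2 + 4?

n^2 − n − 2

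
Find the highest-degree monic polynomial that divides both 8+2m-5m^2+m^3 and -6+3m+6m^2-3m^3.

Apply the Euclidean algorithm:
  m^3-5m^2+2m+8 = (-1/3)(-3m^3+6m^2+3m-6) + (-3m^2+3m+6)
  -3m^3+6m^2+3m-6 = (m-1)(-3m^2+3m+6) + (0)
Last nonzero remainder: -3m^2+3m+6. Dividing through by -3 gives the monic gcd m^2-m-2.

-2-m+m^2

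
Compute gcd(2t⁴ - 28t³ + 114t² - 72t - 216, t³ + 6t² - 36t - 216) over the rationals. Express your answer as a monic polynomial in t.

t - 6

Repeated division with remainder:
  2t⁴ - 28t³ + 114t² - 72t - 216 = (2t - 40)(t³ + 6t² - 36t - 216) + (426t² - 1080t - 8856)
  t³ + 6t² - 36t - 216 = ((1/426)t + 101/5041)(426t² - 1080t - 8856) + ((32400/5041)t - 194400/5041)
  426t² - 1080t - 8856 = ((357911/5400)t + 206681/900)((32400/5041)t - 194400/5041) + (0)
Last nonzero remainder: (32400/5041)t - 194400/5041. Dividing through by 32400/5041 gives the monic gcd t - 6.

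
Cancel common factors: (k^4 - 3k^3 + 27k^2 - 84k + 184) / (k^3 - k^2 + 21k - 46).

(k^2 - 4k + 8)/(k - 2)

Euclidean algorithm in ℚ[k]:
  k^4 - 3k^3 + 27k^2 - 84k + 184 = (k - 2)(k^3 - k^2 + 21k - 46) + (4k^2 + 4k + 92)
  k^3 - k^2 + 21k - 46 = ((1/4)k - 1/2)(4k^2 + 4k + 92) + (0)
Last nonzero remainder: 4k^2 + 4k + 92. Dividing through by 4 gives the monic gcd k^2 + k + 23.
Cancel k^2 + k + 23 from numerator and denominator to get the reduced form.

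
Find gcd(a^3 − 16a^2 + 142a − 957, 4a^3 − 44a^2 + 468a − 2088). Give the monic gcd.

Euclidean algorithm in ℚ[a]:
  a^3 − 16a^2 + 142a − 957 = (1/4)(4a^3 − 44a^2 + 468a − 2088) + (−5a^2 + 25a − 435)
  4a^3 − 44a^2 + 468a − 2088 = (−(4/5)a + 24/5)(−5a^2 + 25a − 435) + (0)
Last nonzero remainder: −5a^2 + 25a − 435. Dividing through by −5 gives the monic gcd a^2 − 5a + 87.

a^2 − 5a + 87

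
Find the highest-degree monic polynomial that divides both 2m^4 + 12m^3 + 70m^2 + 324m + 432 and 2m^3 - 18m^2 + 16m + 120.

Apply the Euclidean algorithm:
  2m^4 + 12m^3 + 70m^2 + 324m + 432 = (m + 15)(2m^3 - 18m^2 + 16m + 120) + (324m^2 - 36m - 1368)
  2m^3 - 18m^2 + 16m + 120 = ((1/162)m - 40/729)(324m^2 - 36m - 1368) + ((1820/81)m + 3640/81)
  324m^2 - 36m - 1368 = ((6561/455)m - 13851/455)((1820/81)m + 3640/81) + (0)
Last nonzero remainder: (1820/81)m + 3640/81. Dividing through by 1820/81 gives the monic gcd m + 2.

m + 2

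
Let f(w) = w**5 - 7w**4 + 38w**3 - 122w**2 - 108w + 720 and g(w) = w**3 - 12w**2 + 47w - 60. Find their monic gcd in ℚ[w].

w**2 - 7w + 12

Repeated division with remainder:
  w**5 - 7w**4 + 38w**3 - 122w**2 - 108w + 720 = (w**2 + 5w + 51)(w**3 - 12w**2 + 47w - 60) + (315w**2 - 2205w + 3780)
  w**3 - 12w**2 + 47w - 60 = ((1/315)w - 1/63)(315w**2 - 2205w + 3780) + (0)
Last nonzero remainder: 315w**2 - 2205w + 3780. Dividing through by 315 gives the monic gcd w**2 - 7w + 12.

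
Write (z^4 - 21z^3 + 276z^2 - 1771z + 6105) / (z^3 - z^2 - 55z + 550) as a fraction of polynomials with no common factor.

(z^2 - 10z + 111)/(z + 10)

Repeated division with remainder:
  z^4 - 21z^3 + 276z^2 - 1771z + 6105 = (z - 20)(z^3 - z^2 - 55z + 550) + (311z^2 - 3421z + 17105)
  z^3 - z^2 - 55z + 550 = ((1/311)z + 10/311)(311z^2 - 3421z + 17105) + (0)
Last nonzero remainder: 311z^2 - 3421z + 17105. Dividing through by 311 gives the monic gcd z^2 - 11z + 55.
Cancel z^2 - 11z + 55 from numerator and denominator to get the reduced form.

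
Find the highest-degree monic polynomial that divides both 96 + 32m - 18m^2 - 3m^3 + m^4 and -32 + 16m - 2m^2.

16 - 8m + m^2

Repeated division with remainder:
  m^4 - 3m^3 - 18m^2 + 32m + 96 = (-(1/2)m^2 - (5/2)m - 3)(-2m^2 + 16m - 32) + (0)
Last nonzero remainder: -2m^2 + 16m - 32. Dividing through by -2 gives the monic gcd m^2 - 8m + 16.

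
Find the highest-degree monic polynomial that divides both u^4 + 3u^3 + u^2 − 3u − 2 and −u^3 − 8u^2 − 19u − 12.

Repeated division with remainder:
  u^4 + 3u^3 + u^2 − 3u − 2 = (−u + 5)(−u^3 − 8u^2 − 19u − 12) + (22u^2 + 80u + 58)
  −u^3 − 8u^2 − 19u − 12 = (−(1/22)u − 24/121)(22u^2 + 80u + 58) + (−(60/121)u − 60/121)
  22u^2 + 80u + 58 = (−(1331/30)u − 3509/30)(−(60/121)u − 60/121) + (0)
Last nonzero remainder: −(60/121)u − 60/121. Dividing through by −60/121 gives the monic gcd u + 1.

u + 1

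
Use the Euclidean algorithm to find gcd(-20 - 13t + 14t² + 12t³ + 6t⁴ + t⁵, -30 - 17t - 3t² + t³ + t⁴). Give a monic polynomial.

Euclidean algorithm in ℚ[t]:
  t⁵ + 6t⁴ + 12t³ + 14t² - 13t - 20 = (t + 5)(t⁴ + t³ - 3t² - 17t - 30) + (10t³ + 46t² + 102t + 130)
  t⁴ + t³ - 3t² - 17t - 30 = ((1/10)t - 9/25)(10t³ + 46t² + 102t + 130) + ((84/25)t² + (168/25)t + 84/5)
  10t³ + 46t² + 102t + 130 = ((125/42)t + 325/42)((84/25)t² + (168/25)t + 84/5) + (0)
Last nonzero remainder: (84/25)t² + (168/25)t + 84/5. Dividing through by 84/25 gives the monic gcd t² + 2t + 5.

5 + 2t + t²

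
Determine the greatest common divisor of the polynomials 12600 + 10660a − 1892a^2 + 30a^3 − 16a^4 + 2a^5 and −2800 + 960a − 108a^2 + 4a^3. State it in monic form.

Repeated division with remainder:
  2a^5 − 16a^4 + 30a^3 − 1892a^2 + 10660a + 12600 = ((1/2)a^2 + (19/2)a + 144)(4a^3 − 108a^2 + 960a − 2800) + (5940a^2 − 100980a + 415800)
  4a^3 − 108a^2 + 960a − 2800 = ((1/1485)a − 2/297)(5940a^2 − 100980a + 415800) + (0)
Last nonzero remainder: 5940a^2 − 100980a + 415800. Dividing through by 5940 gives the monic gcd a^2 − 17a + 70.

70 − 17a + a^2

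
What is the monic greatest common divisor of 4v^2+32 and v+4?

1

By polynomial division,
  4v^2+32 = (4v-16)(v+4) + (96)
  v+4 = ((1/96)v+1/24)(96) + (0)
The last nonzero remainder is the constant 96, so the polynomials are coprime and gcd = 1.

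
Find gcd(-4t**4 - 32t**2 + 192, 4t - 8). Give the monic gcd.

t - 2

Apply the Euclidean algorithm:
  -4t**4 - 32t**2 + 192 = (-t**3 - 2t**2 - 12t - 24)(4t - 8) + (0)
Last nonzero remainder: 4t - 8. Dividing through by 4 gives the monic gcd t - 2.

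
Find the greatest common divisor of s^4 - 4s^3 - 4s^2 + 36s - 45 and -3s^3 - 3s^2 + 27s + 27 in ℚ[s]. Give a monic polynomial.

s^2 - 9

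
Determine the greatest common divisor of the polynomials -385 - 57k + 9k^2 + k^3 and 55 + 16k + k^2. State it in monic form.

55 + 16k + k^2

Apply the Euclidean algorithm:
  k^3 + 9k^2 - 57k - 385 = (k - 7)(k^2 + 16k + 55) + (0)
The last nonzero remainder k^2 + 16k + 55 is already monic.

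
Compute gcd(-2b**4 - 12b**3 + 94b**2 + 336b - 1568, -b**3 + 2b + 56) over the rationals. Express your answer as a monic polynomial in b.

By polynomial division,
  -2b**4 - 12b**3 + 94b**2 + 336b - 1568 = (2b + 12)(-b**3 + 2b + 56) + (90b**2 + 200b - 2240)
  -b**3 + 2b + 56 = (-(1/90)b + 2/81)(90b**2 + 200b - 2240) + (-(2254/81)b + 9016/81)
  90b**2 + 200b - 2240 = (-(3645/1127)b - 3240/161)(-(2254/81)b + 9016/81) + (0)
Last nonzero remainder: -(2254/81)b + 9016/81. Dividing through by -2254/81 gives the monic gcd b - 4.

b - 4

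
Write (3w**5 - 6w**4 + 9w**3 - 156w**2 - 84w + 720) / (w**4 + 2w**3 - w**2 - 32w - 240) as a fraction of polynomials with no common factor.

By polynomial division,
  3w**5 - 6w**4 + 9w**3 - 156w**2 - 84w + 720 = (3w - 12)(w**4 + 2w**3 - w**2 - 32w - 240) + (36w**3 - 72w**2 + 252w - 2160)
  w**4 + 2w**3 - w**2 - 32w - 240 = ((1/36)w + 1/9)(36w**3 - 72w**2 + 252w - 2160) + (0)
Last nonzero remainder: 36w**3 - 72w**2 + 252w - 2160. Dividing through by 36 gives the monic gcd w**3 - 2w**2 + 7w - 60.
Cancel w**3 - 2w**2 + 7w - 60 from numerator and denominator to get the reduced form.

(3w**2 - 12)/(w + 4)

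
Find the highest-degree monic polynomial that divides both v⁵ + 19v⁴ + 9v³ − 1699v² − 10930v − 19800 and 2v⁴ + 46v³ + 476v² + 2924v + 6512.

v² + 15v + 44

Euclidean algorithm in ℚ[v]:
  v⁵ + 19v⁴ + 9v³ − 1699v² − 10930v − 19800 = ((1/2)v − 2)(2v⁴ + 46v³ + 476v² + 2924v + 6512) + (−137v³ − 2209v² − 8338v − 6776)
  2v⁴ + 46v³ + 476v² + 2924v + 6512 = (−(2/137)v − 1884/18769)(−137v³ − 2209v² − 8338v − 6776) + ((2487676/18769)v² + (37315140/18769)v + 109457744/18769)
  −137v³ − 2209v² − 8338v − 6776 = (−(2571353/2487676)v − 1445213/1243838)((2487676/18769)v² + (37315140/18769)v + 109457744/18769) + (0)
Last nonzero remainder: (2487676/18769)v² + (37315140/18769)v + 109457744/18769. Dividing through by 2487676/18769 gives the monic gcd v² + 15v + 44.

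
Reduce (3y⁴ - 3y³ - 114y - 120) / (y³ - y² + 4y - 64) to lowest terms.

Apply the Euclidean algorithm:
  3y⁴ - 3y³ - 114y - 120 = (3y)(y³ - y² + 4y - 64) + (-12y² + 78y - 120)
  y³ - y² + 4y - 64 = (-(1/12)y - 11/24)(-12y² + 78y - 120) + ((119/4)y - 119)
  -12y² + 78y - 120 = (-(48/119)y + 120/119)((119/4)y - 119) + (0)
Last nonzero remainder: (119/4)y - 119. Dividing through by 119/4 gives the monic gcd y - 4.
Cancel y - 4 from numerator and denominator to get the reduced form.

(3y³ + 9y² + 36y + 30)/(y² + 3y + 16)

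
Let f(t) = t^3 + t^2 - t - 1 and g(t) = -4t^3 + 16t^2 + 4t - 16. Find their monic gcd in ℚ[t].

Repeated division with remainder:
  t^3 + t^2 - t - 1 = (-1/4)(-4t^3 + 16t^2 + 4t - 16) + (5t^2 - 5)
  -4t^3 + 16t^2 + 4t - 16 = (-(4/5)t + 16/5)(5t^2 - 5) + (0)
Last nonzero remainder: 5t^2 - 5. Dividing through by 5 gives the monic gcd t^2 - 1.

t^2 - 1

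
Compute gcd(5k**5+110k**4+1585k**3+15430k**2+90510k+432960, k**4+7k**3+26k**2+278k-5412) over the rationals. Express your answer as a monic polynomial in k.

k**3+13k**2+104k+902

Repeated division with remainder:
  5k**5+110k**4+1585k**3+15430k**2+90510k+432960 = (5k+75)(k**4+7k**3+26k**2+278k-5412) + (930k**3+12090k**2+96720k+838860)
  k**4+7k**3+26k**2+278k-5412 = ((1/930)k-1/155)(930k**3+12090k**2+96720k+838860) + (0)
Last nonzero remainder: 930k**3+12090k**2+96720k+838860. Dividing through by 930 gives the monic gcd k**3+13k**2+104k+902.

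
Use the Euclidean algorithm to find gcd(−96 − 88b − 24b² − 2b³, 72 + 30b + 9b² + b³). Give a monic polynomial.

6 + b

Repeated division with remainder:
  −2b³ − 24b² − 88b − 96 = (−2)(b³ + 9b² + 30b + 72) + (−6b² − 28b + 48)
  b³ + 9b² + 30b + 72 = (−(1/6)b − 13/18)(−6b² − 28b + 48) + ((160/9)b + 320/3)
  −6b² − 28b + 48 = (−(27/80)b + 9/20)((160/9)b + 320/3) + (0)
Last nonzero remainder: (160/9)b + 320/3. Dividing through by 160/9 gives the monic gcd b + 6.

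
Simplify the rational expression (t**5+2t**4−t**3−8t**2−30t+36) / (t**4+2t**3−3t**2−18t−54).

(t**2−3t+2)/(t−3)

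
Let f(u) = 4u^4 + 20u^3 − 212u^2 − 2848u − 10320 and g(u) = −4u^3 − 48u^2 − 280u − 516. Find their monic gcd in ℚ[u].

Euclidean algorithm in ℚ[u]:
  4u^4 + 20u^3 − 212u^2 − 2848u − 10320 = (−u + 7)(−4u^3 − 48u^2 − 280u − 516) + (−156u^2 − 1404u − 6708)
  −4u^3 − 48u^2 − 280u − 516 = ((1/39)u + 1/13)(−156u^2 − 1404u − 6708) + (0)
Last nonzero remainder: −156u^2 − 1404u − 6708. Dividing through by −156 gives the monic gcd u^2 + 9u + 43.

u^2 + 9u + 43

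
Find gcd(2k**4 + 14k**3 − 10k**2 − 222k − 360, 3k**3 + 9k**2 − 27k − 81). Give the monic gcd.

k**2 + 6k + 9

Apply the Euclidean algorithm:
  2k**4 + 14k**3 − 10k**2 − 222k − 360 = ((2/3)k + 8/3)(3k**3 + 9k**2 − 27k − 81) + (−16k**2 − 96k − 144)
  3k**3 + 9k**2 − 27k − 81 = (−(3/16)k + 9/16)(−16k**2 − 96k − 144) + (0)
Last nonzero remainder: −16k**2 − 96k − 144. Dividing through by −16 gives the monic gcd k**2 + 6k + 9.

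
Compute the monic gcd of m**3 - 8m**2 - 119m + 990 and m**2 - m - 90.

m - 10

Repeated division with remainder:
  m**3 - 8m**2 - 119m + 990 = (m - 7)(m**2 - m - 90) + (-36m + 360)
  m**2 - m - 90 = (-(1/36)m - 1/4)(-36m + 360) + (0)
Last nonzero remainder: -36m + 360. Dividing through by -36 gives the monic gcd m - 10.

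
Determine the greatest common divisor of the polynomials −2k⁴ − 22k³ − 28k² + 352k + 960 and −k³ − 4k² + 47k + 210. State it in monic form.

k² + 11k + 30

Apply the Euclidean algorithm:
  −2k⁴ − 22k³ − 28k² + 352k + 960 = (2k + 14)(−k³ − 4k² + 47k + 210) + (−66k² − 726k − 1980)
  −k³ − 4k² + 47k + 210 = ((1/66)k − 7/66)(−66k² − 726k − 1980) + (0)
Last nonzero remainder: −66k² − 726k − 1980. Dividing through by −66 gives the monic gcd k² + 11k + 30.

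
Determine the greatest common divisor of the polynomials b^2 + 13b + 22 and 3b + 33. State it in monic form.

b + 11

Apply the Euclidean algorithm:
  b^2 + 13b + 22 = ((1/3)b + 2/3)(3b + 33) + (0)
Last nonzero remainder: 3b + 33. Dividing through by 3 gives the monic gcd b + 11.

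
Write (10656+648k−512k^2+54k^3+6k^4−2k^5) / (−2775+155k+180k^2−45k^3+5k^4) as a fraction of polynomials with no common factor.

(288+72k−8k^2−2k^3)/(−75−10k+5k^2)

Repeated division with remainder:
  −2k^5+6k^4+54k^3−512k^2+648k+10656 = (−(2/5)k−12/5)(5k^4−45k^3+180k^2+155k−2775) + (18k^3−18k^2−90k+3996)
  5k^4−45k^3+180k^2+155k−2775 = ((5/18)k−20/9)(18k^3−18k^2−90k+3996) + (165k^2−1155k+6105)
  18k^3−18k^2−90k+3996 = ((6/55)k+36/55)(165k^2−1155k+6105) + (0)
Last nonzero remainder: 165k^2−1155k+6105. Dividing through by 165 gives the monic gcd k^2−7k+37.
Cancel k^2−7k+37 from numerator and denominator to get the reduced form.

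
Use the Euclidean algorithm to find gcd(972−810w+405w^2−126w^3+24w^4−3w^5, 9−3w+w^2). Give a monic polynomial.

By polynomial division,
  −3w^5+24w^4−126w^3+405w^2−810w+972 = (−3w^3+15w^2−54w+108)(w^2−3w+9) + (0)
The last nonzero remainder w^2−3w+9 is already monic.

9−3w+w^2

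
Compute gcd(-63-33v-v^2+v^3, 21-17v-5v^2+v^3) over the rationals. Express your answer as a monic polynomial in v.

-21-4v+v^2

Apply the Euclidean algorithm:
  v^3-v^2-33v-63 = (v^3-5v^2-17v+21) + (4v^2-16v-84)
  v^3-5v^2-17v+21 = ((1/4)v-1/4)(4v^2-16v-84) + (0)
Last nonzero remainder: 4v^2-16v-84. Dividing through by 4 gives the monic gcd v^2-4v-21.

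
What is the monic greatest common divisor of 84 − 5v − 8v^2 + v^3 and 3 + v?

Apply the Euclidean algorithm:
  v^3 − 8v^2 − 5v + 84 = (v^2 − 11v + 28)(v + 3) + (0)
The last nonzero remainder v + 3 is already monic.

3 + v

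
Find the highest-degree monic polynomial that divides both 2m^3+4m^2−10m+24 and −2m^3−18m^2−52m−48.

m+4

Repeated division with remainder:
  2m^3+4m^2−10m+24 = (−1)(−2m^3−18m^2−52m−48) + (−14m^2−62m−24)
  −2m^3−18m^2−52m−48 = ((1/7)m+32/49)(−14m^2−62m−24) + (−(396/49)m−1584/49)
  −14m^2−62m−24 = ((343/198)m+49/66)(−(396/49)m−1584/49) + (0)
Last nonzero remainder: −(396/49)m−1584/49. Dividing through by −396/49 gives the monic gcd m+4.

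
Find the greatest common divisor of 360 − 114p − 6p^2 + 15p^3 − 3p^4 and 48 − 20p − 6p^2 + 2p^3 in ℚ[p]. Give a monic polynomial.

−12 − p + p^2

Euclidean algorithm in ℚ[p]:
  −3p^4 + 15p^3 − 6p^2 − 114p + 360 = (−(3/2)p + 3)(2p^3 − 6p^2 − 20p + 48) + (−18p^2 + 18p + 216)
  2p^3 − 6p^2 − 20p + 48 = (−(1/9)p + 2/9)(−18p^2 + 18p + 216) + (0)
Last nonzero remainder: −18p^2 + 18p + 216. Dividing through by −18 gives the monic gcd p^2 − p − 12.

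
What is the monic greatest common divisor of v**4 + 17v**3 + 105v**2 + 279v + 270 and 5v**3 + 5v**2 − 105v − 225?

Apply the Euclidean algorithm:
  v**4 + 17v**3 + 105v**2 + 279v + 270 = ((1/5)v + 16/5)(5v**3 + 5v**2 − 105v − 225) + (110v**2 + 660v + 990)
  5v**3 + 5v**2 − 105v − 225 = ((1/22)v − 5/22)(110v**2 + 660v + 990) + (0)
Last nonzero remainder: 110v**2 + 660v + 990. Dividing through by 110 gives the monic gcd v**2 + 6v + 9.

v**2 + 6v + 9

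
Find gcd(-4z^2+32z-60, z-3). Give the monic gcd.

Euclidean algorithm in ℚ[z]:
  -4z^2+32z-60 = (-4z+20)(z-3) + (0)
The last nonzero remainder z-3 is already monic.

z-3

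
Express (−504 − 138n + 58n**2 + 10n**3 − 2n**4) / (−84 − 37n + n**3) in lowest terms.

Repeated division with remainder:
  −2n**4 + 10n**3 + 58n**2 − 138n − 504 = (−2n + 10)(n**3 − 37n − 84) + (−16n**2 + 64n + 336)
  n**3 − 37n − 84 = (−(1/16)n − 1/4)(−16n**2 + 64n + 336) + (0)
Last nonzero remainder: −16n**2 + 64n + 336. Dividing through by −16 gives the monic gcd n**2 − 4n − 21.
Cancel n**2 − 4n − 21 from numerator and denominator to get the reduced form.

(24 + 2n − 2n**2)/(4 + n)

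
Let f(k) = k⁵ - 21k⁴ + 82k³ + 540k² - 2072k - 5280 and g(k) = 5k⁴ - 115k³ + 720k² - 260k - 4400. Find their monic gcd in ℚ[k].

By polynomial division,
  k⁵ - 21k⁴ + 82k³ + 540k² - 2072k - 5280 = ((1/5)k + 2/5)(5k⁴ - 115k³ + 720k² - 260k - 4400) + (-16k³ + 304k² - 1088k - 3520)
  5k⁴ - 115k³ + 720k² - 260k - 4400 = (-(5/16)k + 5/4)(-16k³ + 304k² - 1088k - 3520) + (0)
Last nonzero remainder: -16k³ + 304k² - 1088k - 3520. Dividing through by -16 gives the monic gcd k³ - 19k² + 68k + 220.

k³ - 19k² + 68k + 220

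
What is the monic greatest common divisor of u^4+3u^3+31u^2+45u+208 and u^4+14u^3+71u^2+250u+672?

u^2+u+16

By polynomial division,
  u^4+3u^3+31u^2+45u+208 = (u^4+14u^3+71u^2+250u+672) + (-11u^3-40u^2-205u-464)
  u^4+14u^3+71u^2+250u+672 = (-(1/11)u-114/121)(-11u^3-40u^2-205u-464) + ((1776/121)u^2+(1776/121)u+28416/121)
  -11u^3-40u^2-205u-464 = (-(1331/1776)u-3509/1776)((1776/121)u^2+(1776/121)u+28416/121) + (0)
Last nonzero remainder: (1776/121)u^2+(1776/121)u+28416/121. Dividing through by 1776/121 gives the monic gcd u^2+u+16.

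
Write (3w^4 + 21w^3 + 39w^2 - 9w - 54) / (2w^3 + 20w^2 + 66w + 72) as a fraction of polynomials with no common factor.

By polynomial division,
  3w^4 + 21w^3 + 39w^2 - 9w - 54 = ((3/2)w - 9/2)(2w^3 + 20w^2 + 66w + 72) + (30w^2 + 180w + 270)
  2w^3 + 20w^2 + 66w + 72 = ((1/15)w + 4/15)(30w^2 + 180w + 270) + (0)
Last nonzero remainder: 30w^2 + 180w + 270. Dividing through by 30 gives the monic gcd w^2 + 6w + 9.
Cancel w^2 + 6w + 9 from numerator and denominator to get the reduced form.

(3w^2 + 3w - 6)/(2w + 8)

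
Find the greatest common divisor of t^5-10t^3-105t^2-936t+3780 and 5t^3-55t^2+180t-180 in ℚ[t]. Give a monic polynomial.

Repeated division with remainder:
  t^5-10t^3-105t^2-936t+3780 = ((1/5)t^2+(11/5)t+15)(5t^3-55t^2+180t-180) + (360t^2-3240t+6480)
  5t^3-55t^2+180t-180 = ((1/72)t-1/36)(360t^2-3240t+6480) + (0)
Last nonzero remainder: 360t^2-3240t+6480. Dividing through by 360 gives the monic gcd t^2-9t+18.

t^2-9t+18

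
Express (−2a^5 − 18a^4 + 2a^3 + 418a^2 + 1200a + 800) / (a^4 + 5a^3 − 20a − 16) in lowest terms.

(−2a^3 − 8a^2 + 50a + 200)/(a^2 − 4)

By polynomial division,
  −2a^5 − 18a^4 + 2a^3 + 418a^2 + 1200a + 800 = (−2a − 8)(a^4 + 5a^3 − 20a − 16) + (42a^3 + 378a^2 + 1008a + 672)
  a^4 + 5a^3 − 20a − 16 = ((1/42)a − 2/21)(42a^3 + 378a^2 + 1008a + 672) + (12a^2 + 60a + 48)
  42a^3 + 378a^2 + 1008a + 672 = ((7/2)a + 14)(12a^2 + 60a + 48) + (0)
Last nonzero remainder: 12a^2 + 60a + 48. Dividing through by 12 gives the monic gcd a^2 + 5a + 4.
Cancel a^2 + 5a + 4 from numerator and denominator to get the reduced form.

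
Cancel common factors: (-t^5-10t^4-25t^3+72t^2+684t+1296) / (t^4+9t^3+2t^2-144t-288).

(-t^2-5t-18)/(t+4)

Euclidean algorithm in ℚ[t]:
  -t^5-10t^4-25t^3+72t^2+684t+1296 = (-t-1)(t^4+9t^3+2t^2-144t-288) + (-14t^3-70t^2+252t+1008)
  t^4+9t^3+2t^2-144t-288 = (-(1/14)t-2/7)(-14t^3-70t^2+252t+1008) + (0)
Last nonzero remainder: -14t^3-70t^2+252t+1008. Dividing through by -14 gives the monic gcd t^3+5t^2-18t-72.
Cancel t^3+5t^2-18t-72 from numerator and denominator to get the reduced form.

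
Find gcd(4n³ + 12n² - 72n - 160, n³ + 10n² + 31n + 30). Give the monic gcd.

Repeated division with remainder:
  4n³ + 12n² - 72n - 160 = (4)(n³ + 10n² + 31n + 30) + (-28n² - 196n - 280)
  n³ + 10n² + 31n + 30 = (-(1/28)n - 3/28)(-28n² - 196n - 280) + (0)
Last nonzero remainder: -28n² - 196n - 280. Dividing through by -28 gives the monic gcd n² + 7n + 10.

n² + 7n + 10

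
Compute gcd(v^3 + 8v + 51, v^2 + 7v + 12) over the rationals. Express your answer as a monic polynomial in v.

Apply the Euclidean algorithm:
  v^3 + 8v + 51 = (v - 7)(v^2 + 7v + 12) + (45v + 135)
  v^2 + 7v + 12 = ((1/45)v + 4/45)(45v + 135) + (0)
Last nonzero remainder: 45v + 135. Dividing through by 45 gives the monic gcd v + 3.

v + 3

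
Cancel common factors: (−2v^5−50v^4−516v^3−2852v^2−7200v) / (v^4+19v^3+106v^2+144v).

Repeated division with remainder:
  −2v^5−50v^4−516v^3−2852v^2−7200v = (−2v−12)(v^4+19v^3+106v^2+144v) + (−76v^3−1292v^2−5472v)
  v^4+19v^3+106v^2+144v = (−(1/76)v−1/38)(−76v^3−1292v^2−5472v) + (0)
Last nonzero remainder: −76v^3−1292v^2−5472v. Dividing through by −76 gives the monic gcd v^3+17v^2+72v.
Cancel v^3+17v^2+72v from numerator and denominator to get the reduced form.

(−2v^2−16v−100)/(v+2)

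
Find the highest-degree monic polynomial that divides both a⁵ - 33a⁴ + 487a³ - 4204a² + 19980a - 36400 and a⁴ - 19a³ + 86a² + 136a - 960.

a² - 14a + 40

By polynomial division,
  a⁵ - 33a⁴ + 487a³ - 4204a² + 19980a - 36400 = (a - 14)(a⁴ - 19a³ + 86a² + 136a - 960) + (135a³ - 3136a² + 22844a - 49840)
  a⁴ - 19a³ + 86a² + 136a - 960 = ((1/135)a + 571/18225)(135a³ - 3136a² + 22844a - 49840) + ((274066/18225)a² - (3836924/18225)a + 2192528/3645)
  135a³ - 3136a² + 22844a - 49840 = ((2460375/274066)a - 11354175/137033)((274066/18225)a² - (3836924/18225)a + 2192528/3645) + (0)
Last nonzero remainder: (274066/18225)a² - (3836924/18225)a + 2192528/3645. Dividing through by 274066/18225 gives the monic gcd a² - 14a + 40.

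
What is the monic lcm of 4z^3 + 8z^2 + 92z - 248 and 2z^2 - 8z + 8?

Euclidean algorithm in ℚ[z]:
  4z^3 + 8z^2 + 92z - 248 = (2z + 12)(2z^2 - 8z + 8) + (172z - 344)
  2z^2 - 8z + 8 = ((1/86)z - 1/43)(172z - 344) + (0)
Last nonzero remainder: 172z - 344. Dividing through by 172 gives the monic gcd z - 2.
Then lcm(f, g) = f·g / gcd(f, g); expanding and making the result monic gives the answer.

z^4 + 19z^2 - 108z + 124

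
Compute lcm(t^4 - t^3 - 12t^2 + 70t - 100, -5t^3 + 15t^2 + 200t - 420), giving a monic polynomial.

Euclidean algorithm in ℚ[t]:
  t^4 - t^3 - 12t^2 + 70t - 100 = (-(1/5)t - 2/5)(-5t^3 + 15t^2 + 200t - 420) + (34t^2 + 66t - 268)
  -5t^3 + 15t^2 + 200t - 420 = (-(5/34)t + 210/289)(34t^2 + 66t - 268) + ((32550/289)t - 65100/289)
  34t^2 + 66t - 268 = ((4913/16275)t + 19363/16275)((32550/289)t - 65100/289) + (0)
Last nonzero remainder: (32550/289)t - 65100/289. Dividing through by 32550/289 gives the monic gcd t - 2.
Then lcm(f, g) = f·g / gcd(f, g); expanding and making the result monic gives the answer.

t^6 - 2t^5 - 53t^4 + 124t^3 + 334t^2 - 2840t + 4200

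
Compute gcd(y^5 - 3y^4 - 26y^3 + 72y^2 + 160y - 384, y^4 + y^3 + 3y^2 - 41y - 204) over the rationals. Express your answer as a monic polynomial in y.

y^2 - y - 12

Repeated division with remainder:
  y^5 - 3y^4 - 26y^3 + 72y^2 + 160y - 384 = (y - 4)(y^4 + y^3 + 3y^2 - 41y - 204) + (-25y^3 + 125y^2 + 200y - 1200)
  y^4 + y^3 + 3y^2 - 41y - 204 = (-(1/25)y - 6/25)(-25y^3 + 125y^2 + 200y - 1200) + (41y^2 - 41y - 492)
  -25y^3 + 125y^2 + 200y - 1200 = (-(25/41)y + 100/41)(41y^2 - 41y - 492) + (0)
Last nonzero remainder: 41y^2 - 41y - 492. Dividing through by 41 gives the monic gcd y^2 - y - 12.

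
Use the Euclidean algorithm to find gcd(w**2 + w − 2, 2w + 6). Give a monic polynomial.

1

By polynomial division,
  w**2 + w − 2 = ((1/2)w − 1)(2w + 6) + (4)
  2w + 6 = ((1/2)w + 3/2)(4) + (0)
The last nonzero remainder is the constant 4, so the polynomials are coprime and gcd = 1.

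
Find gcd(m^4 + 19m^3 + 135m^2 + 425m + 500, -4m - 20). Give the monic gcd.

m + 5

By polynomial division,
  m^4 + 19m^3 + 135m^2 + 425m + 500 = (-(1/4)m^3 - (7/2)m^2 - (65/4)m - 25)(-4m - 20) + (0)
Last nonzero remainder: -4m - 20. Dividing through by -4 gives the monic gcd m + 5.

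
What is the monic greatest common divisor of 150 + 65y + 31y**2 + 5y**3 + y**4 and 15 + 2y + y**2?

Apply the Euclidean algorithm:
  y**4 + 5y**3 + 31y**2 + 65y + 150 = (y**2 + 3y + 10)(y**2 + 2y + 15) + (0)
The last nonzero remainder y**2 + 2y + 15 is already monic.

15 + 2y + y**2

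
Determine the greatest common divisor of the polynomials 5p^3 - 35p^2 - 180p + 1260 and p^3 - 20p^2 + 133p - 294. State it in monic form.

By polynomial division,
  5p^3 - 35p^2 - 180p + 1260 = (5)(p^3 - 20p^2 + 133p - 294) + (65p^2 - 845p + 2730)
  p^3 - 20p^2 + 133p - 294 = ((1/65)p - 7/65)(65p^2 - 845p + 2730) + (0)
Last nonzero remainder: 65p^2 - 845p + 2730. Dividing through by 65 gives the monic gcd p^2 - 13p + 42.

p^2 - 13p + 42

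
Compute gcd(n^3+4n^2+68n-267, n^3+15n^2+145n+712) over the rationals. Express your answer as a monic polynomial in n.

n^2+7n+89

Repeated division with remainder:
  n^3+4n^2+68n-267 = (n^3+15n^2+145n+712) + (-11n^2-77n-979)
  n^3+15n^2+145n+712 = (-(1/11)n-8/11)(-11n^2-77n-979) + (0)
Last nonzero remainder: -11n^2-77n-979. Dividing through by -11 gives the monic gcd n^2+7n+89.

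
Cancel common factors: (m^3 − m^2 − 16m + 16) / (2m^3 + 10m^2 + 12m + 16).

By polynomial division,
  m^3 − m^2 − 16m + 16 = (1/2)(2m^3 + 10m^2 + 12m + 16) + (−6m^2 − 22m + 8)
  2m^3 + 10m^2 + 12m + 16 = (−(1/3)m − 4/9)(−6m^2 − 22m + 8) + ((44/9)m + 176/9)
  −6m^2 − 22m + 8 = (−(27/22)m + 9/22)((44/9)m + 176/9) + (0)
Last nonzero remainder: (44/9)m + 176/9. Dividing through by 44/9 gives the monic gcd m + 4.
Cancel m + 4 from numerator and denominator to get the reduced form.

(m^2 − 5m + 4)/(2m^2 + 2m + 4)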